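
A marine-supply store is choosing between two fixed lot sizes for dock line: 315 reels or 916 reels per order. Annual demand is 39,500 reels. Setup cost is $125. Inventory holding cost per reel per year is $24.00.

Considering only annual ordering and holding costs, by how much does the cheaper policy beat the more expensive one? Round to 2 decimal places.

$3,072.32

Annual cost at Q: ordering D·S/Q plus holding Q·H/2.
TC(315) = (39,500/315)×125 + (315/2)×24 = $19,454.60
TC(916) = (39,500/916)×125 + (916/2)×24 = $16,382.28
Cheaper: Q = 916.  Difference = $3,072.32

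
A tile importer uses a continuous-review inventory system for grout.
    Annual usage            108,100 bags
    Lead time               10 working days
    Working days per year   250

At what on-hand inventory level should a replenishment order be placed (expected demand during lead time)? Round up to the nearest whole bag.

Daily demand d = 108,100 / 250 = 432.400 bags/day
Demand during lead time = 432.400 × 10 = 4,324.00
Reorder point = 4,324.00 → round up

4,324 bags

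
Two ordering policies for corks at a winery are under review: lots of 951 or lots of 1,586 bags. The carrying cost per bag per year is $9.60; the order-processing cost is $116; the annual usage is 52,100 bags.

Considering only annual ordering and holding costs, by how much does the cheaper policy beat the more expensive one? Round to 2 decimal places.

$503.60

Annual cost at Q: ordering D·S/Q plus holding Q·H/2.
TC(951) = (52,100/951)×116 + (951/2)×9.6 = $10,919.79
TC(1,586) = (52,100/1,586)×116 + (1,586/2)×9.6 = $11,423.39
|ΔTC| = |$10,919.79 − $11,423.39| = $503.60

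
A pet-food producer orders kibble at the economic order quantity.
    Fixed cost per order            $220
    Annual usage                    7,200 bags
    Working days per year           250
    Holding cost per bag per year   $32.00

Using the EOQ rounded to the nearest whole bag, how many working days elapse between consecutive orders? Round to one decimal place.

10.9 days

Q* = √(2·D·S / H) = √(2·7,200·220 / 32) = √99,000.0 ≈ 314.64 → Q = 315 bags
T = Q/D × 250 days = 315/7,200 × 250 = 10.938 days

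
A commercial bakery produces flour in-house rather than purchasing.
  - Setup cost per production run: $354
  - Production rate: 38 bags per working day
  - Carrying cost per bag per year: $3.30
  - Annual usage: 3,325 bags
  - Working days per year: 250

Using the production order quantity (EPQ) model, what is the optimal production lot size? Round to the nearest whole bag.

d = 3,325/250 = 13.3000 bags/day;  effective holding cost H(1 − d/p) = 3.3·(1 − 13.3000/38) = 2.14500
Q* = √(2DS / H_eff) = √(2·3,325·354 / 2.14500) ≈ 1,047.61

1,048 bags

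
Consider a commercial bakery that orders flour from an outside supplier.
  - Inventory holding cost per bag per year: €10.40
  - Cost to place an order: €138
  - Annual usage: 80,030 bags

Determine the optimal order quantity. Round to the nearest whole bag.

1,457 bags

Q* = √(2·D·S / H) = √(2·80,030·138 / 10.4) = √2,123,873.1 ≈ 1,457.35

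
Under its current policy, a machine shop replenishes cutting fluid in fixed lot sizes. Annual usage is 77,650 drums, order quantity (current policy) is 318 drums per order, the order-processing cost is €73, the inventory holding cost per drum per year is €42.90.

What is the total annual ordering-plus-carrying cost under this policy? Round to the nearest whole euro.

Annual ordering cost = (D/Q)·S = (77,650/318) × 73 = €17,825.31
Annual holding cost  = (Q/2)·H = (318/2) × 42.9 = €6,821.10
Total = €17,825.31 + €6,821.10 = €24,646.41

€24,646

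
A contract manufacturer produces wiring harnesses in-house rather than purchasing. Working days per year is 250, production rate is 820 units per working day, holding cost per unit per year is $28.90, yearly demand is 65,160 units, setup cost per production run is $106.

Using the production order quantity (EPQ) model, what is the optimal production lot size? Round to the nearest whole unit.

d = 65,160/250 = 260.6400 units/day;  effective holding cost H(1 − d/p) = 28.9·(1 − 260.6400/820) = 19.71403
Q* = √(2DS / H_eff) = √(2·65,160·106 / 19.71403) ≈ 837.09

837 units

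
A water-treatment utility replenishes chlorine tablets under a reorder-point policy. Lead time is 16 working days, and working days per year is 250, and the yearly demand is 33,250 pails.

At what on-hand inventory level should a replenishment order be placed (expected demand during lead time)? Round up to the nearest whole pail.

2,128 pails

Daily demand d = 33,250 / 250 = 133.000 pails/day
Demand during lead time = 133.000 × 16 = 2,128.00
Reorder point = 2,128.00 → round up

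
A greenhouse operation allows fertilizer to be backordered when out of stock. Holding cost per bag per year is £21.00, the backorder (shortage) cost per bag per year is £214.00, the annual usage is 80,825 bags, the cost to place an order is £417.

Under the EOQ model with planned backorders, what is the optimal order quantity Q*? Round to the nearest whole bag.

Q* = √(2DS/H) · √((H + b)/b)
   = √(2 × 80,825 × 417 / 21) · √((21 + 214) / 214)
   = 1,791.621 × 1.0479 ≈ 1,877.47

1,877 bags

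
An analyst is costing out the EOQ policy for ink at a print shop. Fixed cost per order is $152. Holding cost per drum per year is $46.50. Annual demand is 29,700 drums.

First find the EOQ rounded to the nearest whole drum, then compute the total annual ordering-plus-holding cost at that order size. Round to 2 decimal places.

$20,489.98

Optimal lot size Q* = (2 × 29,700 × $152 / $46.5)^½ ≈ 440.64 → Q = 441 drums
Orders/yr = 29,700/441 = 67.347; ordering cost = 67.347 × $152 = $10,236.73
Average inventory = 441/2 = 220.5; holding cost = 220.5 × $46.5 = $10,253.25
Total = $10,236.73 + $10,253.25 = $20,489.98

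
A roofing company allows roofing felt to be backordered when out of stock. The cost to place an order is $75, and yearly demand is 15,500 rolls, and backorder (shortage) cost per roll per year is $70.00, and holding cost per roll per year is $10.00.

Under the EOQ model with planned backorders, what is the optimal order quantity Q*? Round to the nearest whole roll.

515 rolls

Basic EOQ = √(2·15,500·75/10) = 482.183
Backorder adjustment √((H+b)/b) = √((10+70)/70) = 1.0690
Q* = 482.183 × 1.0690 ≈ 515.47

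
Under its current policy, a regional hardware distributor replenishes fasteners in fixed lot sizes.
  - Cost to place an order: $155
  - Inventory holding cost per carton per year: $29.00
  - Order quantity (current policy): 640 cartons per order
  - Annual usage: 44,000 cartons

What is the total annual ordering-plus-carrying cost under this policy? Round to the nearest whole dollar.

$19,936

Ordering: D/Q × S = 44,000/640 × $155 = $10,656.25
Holding:  Q/2 × H = 640/2 × $29 = $9,280.00
Total = $10,656.25 + $9,280.00 = $19,936.25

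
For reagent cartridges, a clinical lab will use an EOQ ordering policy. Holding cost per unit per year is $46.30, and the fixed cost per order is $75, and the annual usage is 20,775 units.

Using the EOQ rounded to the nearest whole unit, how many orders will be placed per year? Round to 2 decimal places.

EOQ = √(2DS/H) = √(2 × 20,775 × 75 / 46.3)
    = √(67,305.62) ≈ 259.43 → Q = 259
Orders per year = D/Q = 20,775 / 259 = 80.212

80.21 orders per year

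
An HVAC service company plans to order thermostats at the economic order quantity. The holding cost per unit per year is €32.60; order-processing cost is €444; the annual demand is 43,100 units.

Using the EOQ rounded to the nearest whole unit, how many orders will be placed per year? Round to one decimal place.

39.8 orders per year

Optimal lot size Q* = (2 × 43,100 × €444 / €32.6)^½ ≈ 1,083.52 → Q = 1,084
N = D/Q = 43,100/1,084 ≈ 39.760 orders/yr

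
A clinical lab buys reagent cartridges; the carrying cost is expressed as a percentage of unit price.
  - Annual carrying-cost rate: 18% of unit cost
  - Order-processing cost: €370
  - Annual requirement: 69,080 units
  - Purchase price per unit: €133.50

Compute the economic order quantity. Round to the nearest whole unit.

1,459 units

Holding cost per unit per year: H = 18% × €133.5 = €24.0300
Optimal lot size Q* = (2 × 69,080 × €370 / €24.03)^½ ≈ 1,458.53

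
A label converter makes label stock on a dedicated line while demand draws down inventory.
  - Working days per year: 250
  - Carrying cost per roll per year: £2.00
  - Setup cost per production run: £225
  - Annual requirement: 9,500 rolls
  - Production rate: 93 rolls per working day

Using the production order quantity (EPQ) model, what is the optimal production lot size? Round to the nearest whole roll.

Daily demand d = 9,500/250 = 38.000; p = 93; 1 − d/p = 0.59140
EPQ = √(2DS / (H(1 − d/p)))
    = √(2 × 9,500 × 225 / (2 × 0.59140)) ≈ 1,901.14

1,901 rolls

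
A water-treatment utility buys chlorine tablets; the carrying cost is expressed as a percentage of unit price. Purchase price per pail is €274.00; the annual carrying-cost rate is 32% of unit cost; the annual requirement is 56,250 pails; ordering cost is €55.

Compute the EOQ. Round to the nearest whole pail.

Carrying cost H = €274 × 32% = €87.6800/pail/yr
EOQ = √(2DS/H) = √(2 × 56,250 × 55 / 87.68)
    = √(70,569.11) ≈ 265.65

266 pails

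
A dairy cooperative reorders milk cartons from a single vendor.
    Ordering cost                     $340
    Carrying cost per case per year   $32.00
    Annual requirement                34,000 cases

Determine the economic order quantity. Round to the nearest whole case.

Optimal lot size Q* = (2 × 34,000 × $340 / $32)^½ ≈ 850.00

850 cases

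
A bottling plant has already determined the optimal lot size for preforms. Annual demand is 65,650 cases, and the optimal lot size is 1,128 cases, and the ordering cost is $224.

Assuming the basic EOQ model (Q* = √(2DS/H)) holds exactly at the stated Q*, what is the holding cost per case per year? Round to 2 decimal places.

$23.12

From Q* = √(2DS/H) ⇒ Q*² = 2DS/H.
H = 2DS / Q² = 2 × 65,650 × 224 / 1,128² = 23.1150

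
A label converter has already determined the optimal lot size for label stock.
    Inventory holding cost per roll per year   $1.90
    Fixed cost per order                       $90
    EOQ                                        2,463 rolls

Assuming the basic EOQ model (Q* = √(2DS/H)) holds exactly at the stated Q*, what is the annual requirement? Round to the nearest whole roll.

EOQ relation: Q² = 2DS/H, so rearrange for the unknown.
D = Q²H / (2S) = 2,463² × 1.9 / (2 × 90) = 64,033.89

64,034 rolls per year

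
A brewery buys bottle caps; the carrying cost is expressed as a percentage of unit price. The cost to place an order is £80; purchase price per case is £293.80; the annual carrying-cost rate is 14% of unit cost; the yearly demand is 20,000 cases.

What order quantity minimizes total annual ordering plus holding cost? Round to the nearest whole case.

Carrying cost H = £293.8 × 14% = £41.1320/case/yr
EOQ = √(2DS/H) = √(2 × 20,000 × 80 / 41.132)
    = √(77,798.31) ≈ 278.92

279 cases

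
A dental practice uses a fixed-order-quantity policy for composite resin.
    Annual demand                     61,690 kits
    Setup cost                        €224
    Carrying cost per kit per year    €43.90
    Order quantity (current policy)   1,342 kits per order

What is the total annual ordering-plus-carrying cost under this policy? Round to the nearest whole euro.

Annual ordering cost = (D/Q)·S = (61,690/1,342) × 224 = €10,296.99
Annual holding cost  = (Q/2)·H = (1,342/2) × 43.9 = €29,456.90
Total = €10,296.99 + €29,456.90 = €39,753.89

€39,754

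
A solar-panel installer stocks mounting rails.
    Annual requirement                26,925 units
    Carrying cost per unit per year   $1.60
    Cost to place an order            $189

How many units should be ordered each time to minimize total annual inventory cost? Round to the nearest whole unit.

Q* = √(2·D·S / H) = √(2·26,925·189 / 1.6) = √6,361,031.2 ≈ 2,522.11

2,522 units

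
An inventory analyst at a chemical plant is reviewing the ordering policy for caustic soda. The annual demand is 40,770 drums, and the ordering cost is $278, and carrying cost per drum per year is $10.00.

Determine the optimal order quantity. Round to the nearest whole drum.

Optimal lot size Q* = (2 × 40,770 × $278 / $10)^½ ≈ 1,505.59

1,506 drums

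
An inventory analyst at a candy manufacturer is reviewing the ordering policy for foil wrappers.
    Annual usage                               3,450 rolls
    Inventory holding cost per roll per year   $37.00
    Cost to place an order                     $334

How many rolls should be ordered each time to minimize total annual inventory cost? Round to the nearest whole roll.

250 rolls

2DS/H = 2·3,450·334/37 = 62,286.49
EOQ = √62,286.49 ≈ 249.57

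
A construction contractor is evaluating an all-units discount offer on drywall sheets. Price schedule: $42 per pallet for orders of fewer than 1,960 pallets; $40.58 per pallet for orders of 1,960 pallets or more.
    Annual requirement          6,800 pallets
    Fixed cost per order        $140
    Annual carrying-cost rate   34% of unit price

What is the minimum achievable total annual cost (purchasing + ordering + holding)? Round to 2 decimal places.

$289,950.97

H₁ = 34%×$42 = $14.2800;  H₂ = 34%×$40.58 = $13.7972
EOQ₁ = √(2×6,800×140/14.2800) = 365.15  (< 1,960, feasible at tier 1)
EOQ₂ = √(2×6,800×140/13.7972) = 371.48  (< 1,960 → use Q = 1,960 at tier-2 price)
TC(tier 1 (EOQ₁), Q≈365.1) = $290,814.32
TC(tier 2, Q≈1,960.0) = $289,950.97
Minimum at tier 2: $289,950.97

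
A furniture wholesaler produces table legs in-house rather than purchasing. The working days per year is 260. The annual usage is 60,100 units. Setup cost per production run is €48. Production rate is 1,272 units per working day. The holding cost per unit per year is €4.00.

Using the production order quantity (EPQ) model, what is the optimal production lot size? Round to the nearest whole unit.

Daily demand d = 60,100/260 = 231.154; p = 1272; 1 − d/p = 0.81828
EPQ = √(2DS / (H(1 − d/p)))
    = √(2 × 60,100 × 48 / (4 × 0.81828)) ≈ 1,327.68

1,328 units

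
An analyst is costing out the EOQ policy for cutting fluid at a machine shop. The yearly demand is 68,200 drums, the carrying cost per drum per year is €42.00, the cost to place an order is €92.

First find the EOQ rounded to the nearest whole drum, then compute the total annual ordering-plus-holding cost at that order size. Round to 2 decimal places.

EOQ = √(2DS/H) = √(2 × 68,200 × 92 / 42)
    = √(298,780.95) ≈ 546.61 → Q = 547 drums
Ordering: D/Q × S = 68,200/547 × €92 = €11,470.57
Holding:  Q/2 × H = 547/2 × €42 = €11,487.00
Total = €11,470.57 + €11,487.00 = €22,957.57

€22,957.57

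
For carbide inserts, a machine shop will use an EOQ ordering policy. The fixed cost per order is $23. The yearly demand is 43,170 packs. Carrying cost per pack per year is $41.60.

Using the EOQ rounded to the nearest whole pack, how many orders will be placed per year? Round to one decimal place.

198.0 orders per year

2DS/H = 2·43,170·23/41.6 = 47,736.06
EOQ = √47,736.06 ≈ 218.49 → Q = 218
N = D/Q = 43,170/218 ≈ 198.028 orders/yr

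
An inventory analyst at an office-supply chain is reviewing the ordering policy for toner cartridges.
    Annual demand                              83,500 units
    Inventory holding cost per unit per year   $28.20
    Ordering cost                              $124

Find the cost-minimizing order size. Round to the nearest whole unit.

857 units

EOQ = √(2DS/H) = √(2 × 83,500 × 124 / 28.2)
    = √(734,326.24) ≈ 856.93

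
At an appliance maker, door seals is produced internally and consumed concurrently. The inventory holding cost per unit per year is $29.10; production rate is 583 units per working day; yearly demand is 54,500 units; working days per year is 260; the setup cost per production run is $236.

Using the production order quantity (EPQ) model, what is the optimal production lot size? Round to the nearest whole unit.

1,175 units

d = 54,500/260 = 209.6154 units/day;  effective holding cost H(1 − d/p) = 29.1·(1 − 209.6154/583) = 18.63721
Q* = √(2DS / H_eff) = √(2·54,500·236 / 18.63721) ≈ 1,174.84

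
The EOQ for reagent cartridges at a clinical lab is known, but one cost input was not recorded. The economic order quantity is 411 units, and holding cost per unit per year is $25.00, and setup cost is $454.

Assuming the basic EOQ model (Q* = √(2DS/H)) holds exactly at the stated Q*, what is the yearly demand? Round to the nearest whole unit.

EOQ relation: Q² = 2DS/H, so rearrange for the unknown.
D = Q²H / (2S) = 411² × 25 / (2 × 454) = 4,650.91

4,651 units per year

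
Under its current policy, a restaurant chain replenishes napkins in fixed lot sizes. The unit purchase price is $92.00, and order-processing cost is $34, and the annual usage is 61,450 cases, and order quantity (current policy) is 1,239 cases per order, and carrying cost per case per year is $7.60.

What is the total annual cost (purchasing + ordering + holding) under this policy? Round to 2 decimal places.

$5,659,794.48

Ordering: D/Q × S = 61,450/1,239 × $34 = $1,686.28
Holding:  Q/2 × H = 1,239/2 × $7.6 = $4,708.20
Purchase cost = D·C = 61,450 × 92 = $5,653,400.00
Total = $1,686.28 + $4,708.20 + $5,653,400.00 = $5,659,794.48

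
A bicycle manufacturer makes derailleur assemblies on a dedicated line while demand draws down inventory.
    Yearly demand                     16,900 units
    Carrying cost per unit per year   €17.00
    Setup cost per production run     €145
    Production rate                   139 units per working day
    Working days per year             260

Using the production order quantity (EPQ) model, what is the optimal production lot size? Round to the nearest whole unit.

Daily demand d = 16,900/260 = 65.000; p = 139; 1 − d/p = 0.53237
EPQ = √(2DS / (H(1 − d/p)))
    = √(2 × 16,900 × 145 / (17 × 0.53237)) ≈ 735.88

736 units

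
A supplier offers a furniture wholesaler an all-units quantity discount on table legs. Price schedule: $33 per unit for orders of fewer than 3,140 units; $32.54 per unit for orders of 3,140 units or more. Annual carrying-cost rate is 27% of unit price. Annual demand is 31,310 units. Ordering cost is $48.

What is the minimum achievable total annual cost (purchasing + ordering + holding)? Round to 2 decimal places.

$1,033,099.73

H₁ = 27%×$33 = $8.9100;  H₂ = 27%×$32.54 = $8.7858
EOQ₁ = √(2×31,310×48/8.9100) = 580.82  (< 3,140, feasible at tier 1)
EOQ₂ = √(2×31,310×48/8.7858) = 584.91  (< 3,140 → use Q = 3,140 at tier-2 price)
TC(tier 1 (EOQ₁), Q≈580.8) = $1,038,405.07
TC(tier 2, Q≈3,140.0) = $1,033,099.73
Minimum at tier 2: $1,033,099.73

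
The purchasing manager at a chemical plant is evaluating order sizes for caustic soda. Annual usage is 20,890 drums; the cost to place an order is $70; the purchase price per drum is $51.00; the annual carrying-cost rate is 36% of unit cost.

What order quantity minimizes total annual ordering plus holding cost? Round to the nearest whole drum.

Holding cost per drum per year: H = 36% × $51 = $18.3600
Q* = √(2·D·S / H) = √(2·20,890·70 / 18.36) = √159,291.9 ≈ 399.11

399 drums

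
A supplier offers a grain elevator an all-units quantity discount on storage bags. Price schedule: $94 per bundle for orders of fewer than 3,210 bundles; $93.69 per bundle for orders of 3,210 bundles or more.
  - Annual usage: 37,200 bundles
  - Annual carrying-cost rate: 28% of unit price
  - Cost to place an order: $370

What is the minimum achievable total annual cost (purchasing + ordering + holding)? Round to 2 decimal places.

H₁ = 28%×$94 = $26.3200;  H₂ = 28%×$93.69 = $26.2332
EOQ₁ = √(2×37,200×370/26.3200) = 1,022.69  (< 3,210, feasible at tier 1)
EOQ₂ = √(2×37,200×370/26.2332) = 1,024.38  (< 3,210 → use Q = 3,210 at tier-2 price)
TC(tier 1 (EOQ₁), Q≈1,022.7) = $3,523,717.22
TC(tier 2, Q≈3,210.0) = $3,531,660.14
Minimum at tier 1 (EOQ₁): $3,523,717.22

$3,523,717.22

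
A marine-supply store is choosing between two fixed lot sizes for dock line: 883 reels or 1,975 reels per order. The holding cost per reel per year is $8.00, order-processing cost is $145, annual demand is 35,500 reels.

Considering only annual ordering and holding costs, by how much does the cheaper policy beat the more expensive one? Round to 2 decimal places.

$1,144.77

TC(Q) = (D/Q)S + (Q/2)H
TC(883) = (35,500/883)×145 + (883/2)×8 = $9,361.56
TC(1,975) = (35,500/1,975)×145 + (1,975/2)×8 = $10,506.33
Lots of 883 are cheaper by $1,144.77.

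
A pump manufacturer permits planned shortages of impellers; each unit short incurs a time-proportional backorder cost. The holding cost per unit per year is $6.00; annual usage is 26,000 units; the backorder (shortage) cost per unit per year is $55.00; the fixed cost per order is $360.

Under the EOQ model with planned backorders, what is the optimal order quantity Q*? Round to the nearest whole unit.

Q* = √(2DS/H) · √((H + b)/b)
   = √(2 × 26,000 × 360 / 6) · √((6 + 55) / 55)
   = 1,766.352 × 1.0531 ≈ 1,860.21

1,860 units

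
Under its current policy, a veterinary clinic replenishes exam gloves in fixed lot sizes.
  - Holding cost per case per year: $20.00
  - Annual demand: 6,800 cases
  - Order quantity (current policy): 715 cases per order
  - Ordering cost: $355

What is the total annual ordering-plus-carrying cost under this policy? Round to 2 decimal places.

Annual ordering cost = (D/Q)·S = (6,800/715) × 355 = $3,376.22
Annual holding cost  = (Q/2)·H = (715/2) × 20 = $7,150.00
Total = $3,376.22 + $7,150.00 = $10,526.22

$10,526.22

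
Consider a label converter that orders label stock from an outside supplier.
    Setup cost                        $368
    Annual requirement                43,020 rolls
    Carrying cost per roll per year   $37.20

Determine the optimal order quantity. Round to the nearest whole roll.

2DS/H = 2·43,020·368/37.2 = 851,148.39
EOQ = √851,148.39 ≈ 922.58

923 rolls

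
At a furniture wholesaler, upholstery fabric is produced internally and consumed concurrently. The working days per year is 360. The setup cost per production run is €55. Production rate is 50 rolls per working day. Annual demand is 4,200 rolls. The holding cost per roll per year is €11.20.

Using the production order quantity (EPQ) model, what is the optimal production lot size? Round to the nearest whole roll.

d = 4,200/360 = 11.6667 rolls/day;  effective holding cost H(1 − d/p) = 11.2·(1 − 11.6667/50) = 8.58667
Q* = √(2DS / H_eff) = √(2·4,200·55 / 8.58667) ≈ 231.96

232 rolls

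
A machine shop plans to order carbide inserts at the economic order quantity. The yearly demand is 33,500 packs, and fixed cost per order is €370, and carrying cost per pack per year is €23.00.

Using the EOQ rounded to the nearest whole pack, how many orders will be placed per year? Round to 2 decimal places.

2DS/H = 2·33,500·370/23 = 1,077,826.09
EOQ = √1,077,826.09 ≈ 1,038.18 → Q = 1,038
N = D/Q = 33,500/1,038 ≈ 32.274 orders/yr

32.27 orders per year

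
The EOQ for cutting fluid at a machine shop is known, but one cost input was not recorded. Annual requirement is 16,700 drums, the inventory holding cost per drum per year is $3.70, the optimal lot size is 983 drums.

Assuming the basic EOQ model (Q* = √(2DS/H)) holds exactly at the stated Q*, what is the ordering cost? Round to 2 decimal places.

$107.04

From Q* = √(2DS/H) ⇒ Q*² = 2DS/H.
S = Q²H / (2D) = 983² × 3.7 / (2 × 16,700) = 107.0440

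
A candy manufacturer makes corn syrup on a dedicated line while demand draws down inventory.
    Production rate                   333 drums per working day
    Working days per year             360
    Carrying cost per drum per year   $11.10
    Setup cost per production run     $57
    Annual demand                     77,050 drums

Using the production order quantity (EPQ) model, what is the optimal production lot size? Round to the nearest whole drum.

Daily demand d = 77,050/360 = 214.028; p = 333; 1 − d/p = 0.35727
EPQ = √(2DS / (H(1 − d/p)))
    = √(2 × 77,050 × 57 / (11.1 × 0.35727)) ≈ 1,488.25

1,488 drums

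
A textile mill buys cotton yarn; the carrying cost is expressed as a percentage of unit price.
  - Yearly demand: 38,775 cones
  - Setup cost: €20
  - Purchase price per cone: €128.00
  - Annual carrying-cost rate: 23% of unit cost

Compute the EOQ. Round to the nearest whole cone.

Carrying cost H = €128 × 23% = €29.4400/cone/yr
Q* = √(2·D·S / H) = √(2·38,775·20 / 29.44) = √52,683.4 ≈ 229.53

230 cones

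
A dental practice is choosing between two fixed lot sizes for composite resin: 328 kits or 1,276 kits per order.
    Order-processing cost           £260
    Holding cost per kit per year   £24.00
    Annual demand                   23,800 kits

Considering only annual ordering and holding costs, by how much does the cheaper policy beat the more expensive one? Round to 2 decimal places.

Annual cost at Q: ordering D·S/Q plus holding Q·H/2.
TC(328) = (23,800/328)×260 + (328/2)×24 = £22,801.85
TC(1,276) = (23,800/1,276)×260 + (1,276/2)×24 = £20,161.53
|ΔTC| = |£22,801.85 − £20,161.53| = £2,640.32

£2,640.32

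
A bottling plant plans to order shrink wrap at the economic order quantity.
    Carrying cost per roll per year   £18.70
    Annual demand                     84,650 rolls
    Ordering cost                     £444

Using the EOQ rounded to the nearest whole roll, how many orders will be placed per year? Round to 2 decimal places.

42.22 orders per year

Q* = √(2·D·S / H) = √(2·84,650·444 / 18.7) = √4,019,743.3 ≈ 2,004.93 → Q = 2,005
N = D/Q = 84,650/2,005 ≈ 42.219 orders/yr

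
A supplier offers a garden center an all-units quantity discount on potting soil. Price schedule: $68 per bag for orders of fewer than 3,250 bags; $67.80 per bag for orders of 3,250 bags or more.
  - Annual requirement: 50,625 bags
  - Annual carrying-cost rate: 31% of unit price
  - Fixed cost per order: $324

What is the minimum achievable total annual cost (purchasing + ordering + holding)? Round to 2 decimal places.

H₁ = 31%×$68 = $21.0800;  H₂ = 31%×$67.80 = $21.0180
EOQ₁ = √(2×50,625×324/21.0800) = 1,247.48  (< 3,250, feasible at tier 1)
EOQ₂ = √(2×50,625×324/21.0180) = 1,249.32  (< 3,250 → use Q = 3,250 at tier-2 price)
TC(tier 1 (EOQ₁), Q≈1,247.5) = $3,468,796.95
TC(tier 2, Q≈3,250.0) = $3,471,576.17
Minimum at tier 1 (EOQ₁): $3,468,796.95

$3,468,796.95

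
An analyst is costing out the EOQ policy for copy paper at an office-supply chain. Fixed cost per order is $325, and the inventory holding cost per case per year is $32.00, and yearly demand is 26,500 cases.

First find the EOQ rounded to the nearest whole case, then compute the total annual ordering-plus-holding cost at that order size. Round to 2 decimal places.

2DS/H = 2·26,500·325/32 = 538,281.25
EOQ = √538,281.25 ≈ 733.68 → Q = 734 cases
Orders/yr = 26,500/734 = 36.104; ordering cost = 36.104 × $325 = $11,733.65
Average inventory = 734/2 = 367; holding cost = 367 × $32 = $11,744.00
Total = $11,733.65 + $11,744.00 = $23,477.65

$23,477.65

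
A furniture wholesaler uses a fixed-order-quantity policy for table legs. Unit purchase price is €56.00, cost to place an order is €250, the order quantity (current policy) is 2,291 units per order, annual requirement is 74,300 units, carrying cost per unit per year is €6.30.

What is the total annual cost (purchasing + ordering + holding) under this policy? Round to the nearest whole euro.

Annual ordering cost = (D/Q)·S = (74,300/2,291) × 250 = €8,107.81
Annual holding cost  = (Q/2)·H = (2,291/2) × 6.3 = €7,216.65
Purchase cost = D·C = 74,300 × 56 = €4,160,800.00
Total = €8,107.81 + €7,216.65 + €4,160,800.00 = €4,176,124.46

€4,176,124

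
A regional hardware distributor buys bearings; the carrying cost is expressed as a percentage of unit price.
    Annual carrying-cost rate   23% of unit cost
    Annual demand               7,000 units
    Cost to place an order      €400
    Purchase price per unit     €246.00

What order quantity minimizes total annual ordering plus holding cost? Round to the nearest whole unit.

315 units

Carrying cost H = €246 × 23% = €56.5800/unit/yr
Optimal lot size Q* = (2 × 7,000 × €400 / €56.58)^½ ≈ 314.60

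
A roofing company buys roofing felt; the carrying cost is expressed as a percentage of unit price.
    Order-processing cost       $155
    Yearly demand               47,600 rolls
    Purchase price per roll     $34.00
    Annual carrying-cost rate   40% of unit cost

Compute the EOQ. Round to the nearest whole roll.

Carrying cost H = $34 × 40% = $13.6000/roll/yr
Q* = √(2·D·S / H) = √(2·47,600·155 / 13.6) = √1,085,000.0 ≈ 1,041.63

1,042 rolls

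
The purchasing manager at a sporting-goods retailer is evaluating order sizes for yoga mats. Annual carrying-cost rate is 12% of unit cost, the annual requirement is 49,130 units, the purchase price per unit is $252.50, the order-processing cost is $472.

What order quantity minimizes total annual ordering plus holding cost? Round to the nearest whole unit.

Holding cost per unit per year: H = 12% × $252.5 = $30.3000
Q* = √(2·D·S / H) = √(2·49,130·472 / 30.3) = √1,530,650.8 ≈ 1,237.19

1,237 units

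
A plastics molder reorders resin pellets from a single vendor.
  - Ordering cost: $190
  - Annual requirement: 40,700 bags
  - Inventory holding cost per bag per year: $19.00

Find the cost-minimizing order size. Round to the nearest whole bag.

902 bags

2DS/H = 2·40,700·190/19 = 814,000.00
EOQ = √814,000.00 ≈ 902.22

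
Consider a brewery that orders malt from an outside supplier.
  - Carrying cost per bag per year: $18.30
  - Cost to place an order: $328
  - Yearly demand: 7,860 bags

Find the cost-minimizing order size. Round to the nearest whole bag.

531 bags

Optimal lot size Q* = (2 × 7,860 × $328 / $18.3)^½ ≈ 530.81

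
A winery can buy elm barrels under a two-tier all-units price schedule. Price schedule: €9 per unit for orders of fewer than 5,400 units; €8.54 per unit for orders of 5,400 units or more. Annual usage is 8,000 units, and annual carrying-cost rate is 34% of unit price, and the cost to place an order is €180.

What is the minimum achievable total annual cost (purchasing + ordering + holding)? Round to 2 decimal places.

€74,968.64

H₁ = 34%×€9 = €3.0600;  H₂ = 34%×€8.54 = €2.9036
EOQ₁ = √(2×8,000×180/3.0600) = 970.14  (< 5,400, feasible at tier 1)
EOQ₂ = √(2×8,000×180/2.9036) = 995.93  (< 5,400 → use Q = 5,400 at tier-2 price)
TC(tier 1 (EOQ₁), Q≈970.1) = €74,968.64
TC(tier 2, Q≈5,400.0) = €76,426.39
Minimum at tier 1 (EOQ₁): €74,968.64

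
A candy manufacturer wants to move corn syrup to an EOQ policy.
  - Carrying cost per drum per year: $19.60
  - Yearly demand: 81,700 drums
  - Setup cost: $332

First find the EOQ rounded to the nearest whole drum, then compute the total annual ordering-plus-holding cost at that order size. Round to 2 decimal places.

Q* = √(2·D·S / H) = √(2·81,700·332 / 19.6) = √2,767,795.9 ≈ 1,663.67 → Q = 1,664 drums
Annual ordering cost = (D/Q)·S = (81,700/1,664) × 332 = $16,300.72
Annual holding cost  = (Q/2)·H = (1,664/2) × 19.6 = $16,307.20
Total = $16,300.72 + $16,307.20 = $32,607.92

$32,607.92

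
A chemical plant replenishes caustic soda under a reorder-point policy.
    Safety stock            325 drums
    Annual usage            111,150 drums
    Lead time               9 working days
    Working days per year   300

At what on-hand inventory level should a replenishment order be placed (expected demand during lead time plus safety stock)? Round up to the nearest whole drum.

3,660 drums

Daily demand d = 111,150 / 300 = 370.500 drums/day
Demand during lead time = 370.500 × 9 = 3,334.50
Reorder point = 3,334.50 + 325 = 3,659.50 → round up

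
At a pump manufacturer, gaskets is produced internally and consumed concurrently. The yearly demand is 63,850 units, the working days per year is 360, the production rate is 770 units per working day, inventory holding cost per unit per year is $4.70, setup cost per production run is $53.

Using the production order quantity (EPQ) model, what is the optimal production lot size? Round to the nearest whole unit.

1,368 units

d = 63,850/360 = 177.3611 units/day;  effective holding cost H(1 − d/p) = 4.7·(1 − 177.3611/770) = 3.61741
Q* = √(2DS / H_eff) = √(2·63,850·53 / 3.61741) ≈ 1,367.84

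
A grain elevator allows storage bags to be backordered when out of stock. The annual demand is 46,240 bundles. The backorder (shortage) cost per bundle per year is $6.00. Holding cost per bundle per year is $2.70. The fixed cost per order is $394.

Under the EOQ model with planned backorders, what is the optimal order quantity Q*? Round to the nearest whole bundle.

4,424 bundles

Q* = √(2DS/H) · √((H + b)/b)
   = √(2 × 46,240 × 394 / 2.7) · √((2.7 + 6) / 6)
   = 3,673.585 × 1.2042 ≈ 4,423.58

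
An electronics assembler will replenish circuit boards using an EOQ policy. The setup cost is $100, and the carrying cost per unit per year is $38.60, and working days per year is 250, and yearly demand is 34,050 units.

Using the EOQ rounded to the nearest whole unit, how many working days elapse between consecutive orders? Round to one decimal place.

3.1 days

Q* = √(2·D·S / H) = √(2·34,050·100 / 38.6) = √176,424.9 ≈ 420.03 → Q = 420 units
Days between orders = 250 / (D/Q) = 250 / 81.071 ≈ 3.084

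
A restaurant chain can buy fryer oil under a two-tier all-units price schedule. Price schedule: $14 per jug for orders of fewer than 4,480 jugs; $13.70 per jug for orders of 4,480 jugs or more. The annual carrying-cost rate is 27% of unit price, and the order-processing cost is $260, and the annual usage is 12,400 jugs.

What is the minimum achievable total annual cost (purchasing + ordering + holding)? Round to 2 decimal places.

$178,536.95

H₁ = 27%×$14 = $3.7800;  H₂ = 27%×$13.70 = $3.6990
EOQ₁ = √(2×12,400×260/3.7800) = 1,306.07  (< 4,480, feasible at tier 1)
EOQ₂ = √(2×12,400×260/3.6990) = 1,320.29  (< 4,480 → use Q = 4,480 at tier-2 price)
TC(tier 1 (EOQ₁), Q≈1,306.1) = $178,536.95
TC(tier 2, Q≈4,480.0) = $178,885.40
Minimum at tier 1 (EOQ₁): $178,536.95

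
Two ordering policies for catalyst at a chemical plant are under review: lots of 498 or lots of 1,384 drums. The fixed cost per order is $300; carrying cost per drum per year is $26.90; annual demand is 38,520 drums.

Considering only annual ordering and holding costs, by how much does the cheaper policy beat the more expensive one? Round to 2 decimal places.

$2,938.41

Annual cost at Q: ordering D·S/Q plus holding Q·H/2.
TC(498) = (38,520/498)×300 + (498/2)×26.9 = $29,902.92
TC(1,384) = (38,520/1,384)×300 + (1,384/2)×26.9 = $26,964.51
Cheaper: Q = 1,384.  Difference = $2,938.41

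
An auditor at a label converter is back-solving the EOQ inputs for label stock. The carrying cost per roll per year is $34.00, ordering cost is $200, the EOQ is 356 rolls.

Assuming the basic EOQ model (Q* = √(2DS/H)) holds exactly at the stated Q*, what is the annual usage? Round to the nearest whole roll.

From Q* = √(2DS/H) ⇒ Q*² = 2DS/H.
D = Q²H / (2S) = 356² × 34 / (2 × 200) = 10,772.56

10,773 rolls per year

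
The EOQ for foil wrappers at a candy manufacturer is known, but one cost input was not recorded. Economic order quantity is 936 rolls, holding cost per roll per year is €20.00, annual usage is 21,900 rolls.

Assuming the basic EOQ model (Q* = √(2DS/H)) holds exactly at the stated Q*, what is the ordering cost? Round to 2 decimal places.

Since Q* = (2DS/H)^½, squaring gives Q*²·H = 2DS.
S = Q²H / (2D) = 936² × 20 / (2 × 21,900) = 400.0438

€400.04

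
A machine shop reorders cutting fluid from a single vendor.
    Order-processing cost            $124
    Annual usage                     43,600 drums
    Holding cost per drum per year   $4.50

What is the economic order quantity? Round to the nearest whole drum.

1,550 drums

2DS/H = 2·43,600·124/4.5 = 2,402,844.44
EOQ = √2,402,844.44 ≈ 1,550.11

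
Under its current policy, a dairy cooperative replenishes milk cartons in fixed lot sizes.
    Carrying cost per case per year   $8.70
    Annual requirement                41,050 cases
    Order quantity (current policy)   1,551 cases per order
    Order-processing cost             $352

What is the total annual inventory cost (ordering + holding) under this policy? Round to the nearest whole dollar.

$16,063

Orders/yr = 41,050/1,551 = 26.467; ordering cost = 26.467 × $352 = $9,316.31
Average inventory = 1,551/2 = 775.5; holding cost = 775.5 × $8.7 = $6,746.85
Total = $9,316.31 + $6,746.85 = $16,063.16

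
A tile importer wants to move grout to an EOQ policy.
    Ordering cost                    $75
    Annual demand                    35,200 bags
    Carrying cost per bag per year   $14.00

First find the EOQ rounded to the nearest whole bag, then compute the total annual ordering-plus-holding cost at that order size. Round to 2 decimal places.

$8,597.67

2DS/H = 2·35,200·75/14 = 377,142.86
EOQ = √377,142.86 ≈ 614.12 → Q = 614 bags
Ordering: D/Q × S = 35,200/614 × $75 = $4,299.67
Holding:  Q/2 × H = 614/2 × $14 = $4,298.00
Total = $4,299.67 + $4,298.00 = $8,597.67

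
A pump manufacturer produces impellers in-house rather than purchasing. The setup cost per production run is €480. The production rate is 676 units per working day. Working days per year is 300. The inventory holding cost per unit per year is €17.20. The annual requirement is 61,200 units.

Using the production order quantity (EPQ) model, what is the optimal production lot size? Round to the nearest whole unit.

d = 61,200/300 = 204.0000 units/day;  effective holding cost H(1 − d/p) = 17.2·(1 − 204.0000/676) = 12.00947
Q* = √(2DS / H_eff) = √(2·61,200·480 / 12.00947) ≈ 2,211.82

2,212 units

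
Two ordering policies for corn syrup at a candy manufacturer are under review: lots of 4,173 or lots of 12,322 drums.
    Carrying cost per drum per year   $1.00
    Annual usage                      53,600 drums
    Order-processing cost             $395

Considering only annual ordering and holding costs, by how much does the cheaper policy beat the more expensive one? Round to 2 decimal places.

TC(Q) = (D/Q)S + (Q/2)H
TC(4,173) = (53,600/4,173)×395 + (4,173/2)×1 = $7,160.07
TC(12,322) = (53,600/12,322)×395 + (12,322/2)×1 = $7,879.23
Lots of 4,173 are cheaper by $719.16.

$719.16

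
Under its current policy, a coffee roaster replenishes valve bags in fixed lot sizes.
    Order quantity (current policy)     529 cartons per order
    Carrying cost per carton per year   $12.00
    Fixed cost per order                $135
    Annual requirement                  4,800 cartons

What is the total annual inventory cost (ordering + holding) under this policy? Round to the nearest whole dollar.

Ordering: D/Q × S = 4,800/529 × $135 = $1,224.95
Holding:  Q/2 × H = 529/2 × $12 = $3,174.00
Total = $1,224.95 + $3,174.00 = $4,398.95

$4,399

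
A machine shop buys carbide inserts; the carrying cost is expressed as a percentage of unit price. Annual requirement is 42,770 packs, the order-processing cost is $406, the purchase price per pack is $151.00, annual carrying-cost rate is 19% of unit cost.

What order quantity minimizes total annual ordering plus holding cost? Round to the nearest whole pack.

1,100 packs

Holding cost per pack per year: H = 19% × $151 = $28.6900
Optimal lot size Q* = (2 × 42,770 × $406 / $28.69)^½ ≈ 1,100.23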